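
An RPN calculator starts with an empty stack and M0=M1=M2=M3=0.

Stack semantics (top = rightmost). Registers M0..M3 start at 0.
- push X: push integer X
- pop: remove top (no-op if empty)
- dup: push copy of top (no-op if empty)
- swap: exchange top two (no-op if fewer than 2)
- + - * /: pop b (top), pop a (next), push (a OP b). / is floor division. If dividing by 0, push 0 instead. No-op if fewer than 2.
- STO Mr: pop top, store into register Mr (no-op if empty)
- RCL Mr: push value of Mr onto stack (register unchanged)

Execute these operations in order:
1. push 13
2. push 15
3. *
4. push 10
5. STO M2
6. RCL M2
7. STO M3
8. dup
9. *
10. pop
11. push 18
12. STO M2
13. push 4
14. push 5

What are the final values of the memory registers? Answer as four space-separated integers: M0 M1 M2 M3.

Answer: 0 0 18 10

Derivation:
After op 1 (push 13): stack=[13] mem=[0,0,0,0]
After op 2 (push 15): stack=[13,15] mem=[0,0,0,0]
After op 3 (*): stack=[195] mem=[0,0,0,0]
After op 4 (push 10): stack=[195,10] mem=[0,0,0,0]
After op 5 (STO M2): stack=[195] mem=[0,0,10,0]
After op 6 (RCL M2): stack=[195,10] mem=[0,0,10,0]
After op 7 (STO M3): stack=[195] mem=[0,0,10,10]
After op 8 (dup): stack=[195,195] mem=[0,0,10,10]
After op 9 (*): stack=[38025] mem=[0,0,10,10]
After op 10 (pop): stack=[empty] mem=[0,0,10,10]
After op 11 (push 18): stack=[18] mem=[0,0,10,10]
After op 12 (STO M2): stack=[empty] mem=[0,0,18,10]
After op 13 (push 4): stack=[4] mem=[0,0,18,10]
After op 14 (push 5): stack=[4,5] mem=[0,0,18,10]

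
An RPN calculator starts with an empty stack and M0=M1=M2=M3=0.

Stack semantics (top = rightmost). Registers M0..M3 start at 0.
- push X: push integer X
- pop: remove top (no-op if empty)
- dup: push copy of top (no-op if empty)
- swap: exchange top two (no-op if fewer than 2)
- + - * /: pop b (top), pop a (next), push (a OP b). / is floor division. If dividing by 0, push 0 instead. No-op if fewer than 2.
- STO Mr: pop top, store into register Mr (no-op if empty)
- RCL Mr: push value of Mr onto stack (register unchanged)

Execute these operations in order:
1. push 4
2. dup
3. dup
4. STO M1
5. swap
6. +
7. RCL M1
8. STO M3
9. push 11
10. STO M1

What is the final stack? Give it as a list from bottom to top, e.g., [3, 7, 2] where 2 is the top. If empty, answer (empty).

After op 1 (push 4): stack=[4] mem=[0,0,0,0]
After op 2 (dup): stack=[4,4] mem=[0,0,0,0]
After op 3 (dup): stack=[4,4,4] mem=[0,0,0,0]
After op 4 (STO M1): stack=[4,4] mem=[0,4,0,0]
After op 5 (swap): stack=[4,4] mem=[0,4,0,0]
After op 6 (+): stack=[8] mem=[0,4,0,0]
After op 7 (RCL M1): stack=[8,4] mem=[0,4,0,0]
After op 8 (STO M3): stack=[8] mem=[0,4,0,4]
After op 9 (push 11): stack=[8,11] mem=[0,4,0,4]
After op 10 (STO M1): stack=[8] mem=[0,11,0,4]

Answer: [8]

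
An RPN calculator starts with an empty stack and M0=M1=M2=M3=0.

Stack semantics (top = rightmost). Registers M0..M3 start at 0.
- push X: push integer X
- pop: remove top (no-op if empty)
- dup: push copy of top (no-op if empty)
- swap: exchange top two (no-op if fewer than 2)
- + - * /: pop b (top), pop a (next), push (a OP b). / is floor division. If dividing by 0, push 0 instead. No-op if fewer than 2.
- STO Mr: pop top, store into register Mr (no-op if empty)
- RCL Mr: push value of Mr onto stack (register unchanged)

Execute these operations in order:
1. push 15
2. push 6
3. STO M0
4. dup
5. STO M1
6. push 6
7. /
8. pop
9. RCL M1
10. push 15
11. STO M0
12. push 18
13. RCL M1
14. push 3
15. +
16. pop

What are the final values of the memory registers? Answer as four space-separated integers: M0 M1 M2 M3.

After op 1 (push 15): stack=[15] mem=[0,0,0,0]
After op 2 (push 6): stack=[15,6] mem=[0,0,0,0]
After op 3 (STO M0): stack=[15] mem=[6,0,0,0]
After op 4 (dup): stack=[15,15] mem=[6,0,0,0]
After op 5 (STO M1): stack=[15] mem=[6,15,0,0]
After op 6 (push 6): stack=[15,6] mem=[6,15,0,0]
After op 7 (/): stack=[2] mem=[6,15,0,0]
After op 8 (pop): stack=[empty] mem=[6,15,0,0]
After op 9 (RCL M1): stack=[15] mem=[6,15,0,0]
After op 10 (push 15): stack=[15,15] mem=[6,15,0,0]
After op 11 (STO M0): stack=[15] mem=[15,15,0,0]
After op 12 (push 18): stack=[15,18] mem=[15,15,0,0]
After op 13 (RCL M1): stack=[15,18,15] mem=[15,15,0,0]
After op 14 (push 3): stack=[15,18,15,3] mem=[15,15,0,0]
After op 15 (+): stack=[15,18,18] mem=[15,15,0,0]
After op 16 (pop): stack=[15,18] mem=[15,15,0,0]

Answer: 15 15 0 0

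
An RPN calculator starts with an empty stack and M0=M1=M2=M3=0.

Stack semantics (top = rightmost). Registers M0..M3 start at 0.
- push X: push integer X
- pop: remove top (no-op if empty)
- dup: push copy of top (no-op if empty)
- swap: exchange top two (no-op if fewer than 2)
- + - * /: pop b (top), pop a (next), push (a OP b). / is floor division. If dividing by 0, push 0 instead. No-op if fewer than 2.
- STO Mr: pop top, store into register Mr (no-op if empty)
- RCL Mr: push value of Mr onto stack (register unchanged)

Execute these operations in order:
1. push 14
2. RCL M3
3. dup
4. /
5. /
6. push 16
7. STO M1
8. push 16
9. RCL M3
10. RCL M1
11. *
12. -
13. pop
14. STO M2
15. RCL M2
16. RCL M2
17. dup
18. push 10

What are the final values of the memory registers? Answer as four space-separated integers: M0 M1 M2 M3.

Answer: 0 16 0 0

Derivation:
After op 1 (push 14): stack=[14] mem=[0,0,0,0]
After op 2 (RCL M3): stack=[14,0] mem=[0,0,0,0]
After op 3 (dup): stack=[14,0,0] mem=[0,0,0,0]
After op 4 (/): stack=[14,0] mem=[0,0,0,0]
After op 5 (/): stack=[0] mem=[0,0,0,0]
After op 6 (push 16): stack=[0,16] mem=[0,0,0,0]
After op 7 (STO M1): stack=[0] mem=[0,16,0,0]
After op 8 (push 16): stack=[0,16] mem=[0,16,0,0]
After op 9 (RCL M3): stack=[0,16,0] mem=[0,16,0,0]
After op 10 (RCL M1): stack=[0,16,0,16] mem=[0,16,0,0]
After op 11 (*): stack=[0,16,0] mem=[0,16,0,0]
After op 12 (-): stack=[0,16] mem=[0,16,0,0]
After op 13 (pop): stack=[0] mem=[0,16,0,0]
After op 14 (STO M2): stack=[empty] mem=[0,16,0,0]
After op 15 (RCL M2): stack=[0] mem=[0,16,0,0]
After op 16 (RCL M2): stack=[0,0] mem=[0,16,0,0]
After op 17 (dup): stack=[0,0,0] mem=[0,16,0,0]
After op 18 (push 10): stack=[0,0,0,10] mem=[0,16,0,0]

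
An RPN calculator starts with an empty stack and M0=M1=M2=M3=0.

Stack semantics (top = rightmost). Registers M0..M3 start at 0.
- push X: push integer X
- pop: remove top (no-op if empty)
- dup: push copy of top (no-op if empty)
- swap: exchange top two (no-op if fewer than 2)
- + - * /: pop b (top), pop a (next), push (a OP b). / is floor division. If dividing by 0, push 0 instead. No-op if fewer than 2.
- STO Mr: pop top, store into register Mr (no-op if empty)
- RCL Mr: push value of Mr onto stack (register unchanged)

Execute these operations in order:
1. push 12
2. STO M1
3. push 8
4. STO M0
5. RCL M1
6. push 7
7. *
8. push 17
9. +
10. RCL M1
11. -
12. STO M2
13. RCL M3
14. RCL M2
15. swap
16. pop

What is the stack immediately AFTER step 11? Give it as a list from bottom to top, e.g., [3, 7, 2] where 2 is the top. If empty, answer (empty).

After op 1 (push 12): stack=[12] mem=[0,0,0,0]
After op 2 (STO M1): stack=[empty] mem=[0,12,0,0]
After op 3 (push 8): stack=[8] mem=[0,12,0,0]
After op 4 (STO M0): stack=[empty] mem=[8,12,0,0]
After op 5 (RCL M1): stack=[12] mem=[8,12,0,0]
After op 6 (push 7): stack=[12,7] mem=[8,12,0,0]
After op 7 (*): stack=[84] mem=[8,12,0,0]
After op 8 (push 17): stack=[84,17] mem=[8,12,0,0]
After op 9 (+): stack=[101] mem=[8,12,0,0]
After op 10 (RCL M1): stack=[101,12] mem=[8,12,0,0]
After op 11 (-): stack=[89] mem=[8,12,0,0]

[89]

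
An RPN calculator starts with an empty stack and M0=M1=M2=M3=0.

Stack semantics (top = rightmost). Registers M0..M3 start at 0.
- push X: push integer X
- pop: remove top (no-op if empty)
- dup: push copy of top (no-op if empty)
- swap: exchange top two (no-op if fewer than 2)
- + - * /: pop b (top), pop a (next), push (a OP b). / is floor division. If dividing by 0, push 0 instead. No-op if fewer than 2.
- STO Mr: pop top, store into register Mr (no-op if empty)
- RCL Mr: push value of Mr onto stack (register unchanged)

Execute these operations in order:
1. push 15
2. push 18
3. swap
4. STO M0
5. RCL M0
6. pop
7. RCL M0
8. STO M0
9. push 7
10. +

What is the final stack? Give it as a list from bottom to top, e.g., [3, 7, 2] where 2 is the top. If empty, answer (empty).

After op 1 (push 15): stack=[15] mem=[0,0,0,0]
After op 2 (push 18): stack=[15,18] mem=[0,0,0,0]
After op 3 (swap): stack=[18,15] mem=[0,0,0,0]
After op 4 (STO M0): stack=[18] mem=[15,0,0,0]
After op 5 (RCL M0): stack=[18,15] mem=[15,0,0,0]
After op 6 (pop): stack=[18] mem=[15,0,0,0]
After op 7 (RCL M0): stack=[18,15] mem=[15,0,0,0]
After op 8 (STO M0): stack=[18] mem=[15,0,0,0]
After op 9 (push 7): stack=[18,7] mem=[15,0,0,0]
After op 10 (+): stack=[25] mem=[15,0,0,0]

Answer: [25]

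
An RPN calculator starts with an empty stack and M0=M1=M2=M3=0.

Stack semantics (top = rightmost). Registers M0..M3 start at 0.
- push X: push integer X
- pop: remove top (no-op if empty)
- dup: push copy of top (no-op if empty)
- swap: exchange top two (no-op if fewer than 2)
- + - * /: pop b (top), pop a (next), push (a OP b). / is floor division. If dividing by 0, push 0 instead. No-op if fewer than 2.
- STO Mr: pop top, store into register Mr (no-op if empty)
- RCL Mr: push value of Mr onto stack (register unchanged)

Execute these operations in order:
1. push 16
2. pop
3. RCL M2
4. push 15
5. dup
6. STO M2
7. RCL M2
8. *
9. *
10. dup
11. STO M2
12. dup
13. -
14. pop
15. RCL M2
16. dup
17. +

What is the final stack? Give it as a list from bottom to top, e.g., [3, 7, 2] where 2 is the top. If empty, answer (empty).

Answer: [0]

Derivation:
After op 1 (push 16): stack=[16] mem=[0,0,0,0]
After op 2 (pop): stack=[empty] mem=[0,0,0,0]
After op 3 (RCL M2): stack=[0] mem=[0,0,0,0]
After op 4 (push 15): stack=[0,15] mem=[0,0,0,0]
After op 5 (dup): stack=[0,15,15] mem=[0,0,0,0]
After op 6 (STO M2): stack=[0,15] mem=[0,0,15,0]
After op 7 (RCL M2): stack=[0,15,15] mem=[0,0,15,0]
After op 8 (*): stack=[0,225] mem=[0,0,15,0]
After op 9 (*): stack=[0] mem=[0,0,15,0]
After op 10 (dup): stack=[0,0] mem=[0,0,15,0]
After op 11 (STO M2): stack=[0] mem=[0,0,0,0]
After op 12 (dup): stack=[0,0] mem=[0,0,0,0]
After op 13 (-): stack=[0] mem=[0,0,0,0]
After op 14 (pop): stack=[empty] mem=[0,0,0,0]
After op 15 (RCL M2): stack=[0] mem=[0,0,0,0]
After op 16 (dup): stack=[0,0] mem=[0,0,0,0]
After op 17 (+): stack=[0] mem=[0,0,0,0]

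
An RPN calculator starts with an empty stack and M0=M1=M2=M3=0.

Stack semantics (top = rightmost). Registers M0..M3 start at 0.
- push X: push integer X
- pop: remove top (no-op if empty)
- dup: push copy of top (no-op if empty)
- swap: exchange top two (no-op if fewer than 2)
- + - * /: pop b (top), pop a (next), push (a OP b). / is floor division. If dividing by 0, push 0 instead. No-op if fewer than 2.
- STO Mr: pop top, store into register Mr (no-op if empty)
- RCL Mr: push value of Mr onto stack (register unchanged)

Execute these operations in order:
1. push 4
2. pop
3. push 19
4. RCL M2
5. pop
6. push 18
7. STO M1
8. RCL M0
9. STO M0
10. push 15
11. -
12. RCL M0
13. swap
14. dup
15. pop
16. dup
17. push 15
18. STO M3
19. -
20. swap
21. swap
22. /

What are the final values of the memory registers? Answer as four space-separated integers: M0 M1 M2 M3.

After op 1 (push 4): stack=[4] mem=[0,0,0,0]
After op 2 (pop): stack=[empty] mem=[0,0,0,0]
After op 3 (push 19): stack=[19] mem=[0,0,0,0]
After op 4 (RCL M2): stack=[19,0] mem=[0,0,0,0]
After op 5 (pop): stack=[19] mem=[0,0,0,0]
After op 6 (push 18): stack=[19,18] mem=[0,0,0,0]
After op 7 (STO M1): stack=[19] mem=[0,18,0,0]
After op 8 (RCL M0): stack=[19,0] mem=[0,18,0,0]
After op 9 (STO M0): stack=[19] mem=[0,18,0,0]
After op 10 (push 15): stack=[19,15] mem=[0,18,0,0]
After op 11 (-): stack=[4] mem=[0,18,0,0]
After op 12 (RCL M0): stack=[4,0] mem=[0,18,0,0]
After op 13 (swap): stack=[0,4] mem=[0,18,0,0]
After op 14 (dup): stack=[0,4,4] mem=[0,18,0,0]
After op 15 (pop): stack=[0,4] mem=[0,18,0,0]
After op 16 (dup): stack=[0,4,4] mem=[0,18,0,0]
After op 17 (push 15): stack=[0,4,4,15] mem=[0,18,0,0]
After op 18 (STO M3): stack=[0,4,4] mem=[0,18,0,15]
After op 19 (-): stack=[0,0] mem=[0,18,0,15]
After op 20 (swap): stack=[0,0] mem=[0,18,0,15]
After op 21 (swap): stack=[0,0] mem=[0,18,0,15]
After op 22 (/): stack=[0] mem=[0,18,0,15]

Answer: 0 18 0 15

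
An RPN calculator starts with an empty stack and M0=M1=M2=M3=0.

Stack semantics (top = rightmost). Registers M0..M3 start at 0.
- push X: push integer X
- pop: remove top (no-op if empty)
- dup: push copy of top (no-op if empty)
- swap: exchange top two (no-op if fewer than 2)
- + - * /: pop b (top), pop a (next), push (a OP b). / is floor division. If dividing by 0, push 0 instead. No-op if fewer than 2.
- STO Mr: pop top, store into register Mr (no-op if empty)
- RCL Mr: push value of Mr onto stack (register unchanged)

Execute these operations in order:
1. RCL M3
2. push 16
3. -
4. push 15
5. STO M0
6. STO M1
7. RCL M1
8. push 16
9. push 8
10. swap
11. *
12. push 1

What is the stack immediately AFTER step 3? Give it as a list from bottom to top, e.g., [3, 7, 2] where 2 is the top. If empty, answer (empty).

After op 1 (RCL M3): stack=[0] mem=[0,0,0,0]
After op 2 (push 16): stack=[0,16] mem=[0,0,0,0]
After op 3 (-): stack=[-16] mem=[0,0,0,0]

[-16]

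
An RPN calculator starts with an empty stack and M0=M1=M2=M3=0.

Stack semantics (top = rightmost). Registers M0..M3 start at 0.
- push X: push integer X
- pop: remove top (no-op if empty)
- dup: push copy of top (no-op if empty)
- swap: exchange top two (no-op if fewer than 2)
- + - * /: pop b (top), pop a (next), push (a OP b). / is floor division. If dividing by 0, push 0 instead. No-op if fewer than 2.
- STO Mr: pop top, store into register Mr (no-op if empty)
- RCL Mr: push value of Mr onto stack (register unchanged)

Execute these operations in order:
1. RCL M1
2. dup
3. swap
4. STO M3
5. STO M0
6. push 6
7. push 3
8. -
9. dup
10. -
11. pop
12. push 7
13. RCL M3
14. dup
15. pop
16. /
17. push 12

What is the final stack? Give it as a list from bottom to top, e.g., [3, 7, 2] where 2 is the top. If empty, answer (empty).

Answer: [0, 12]

Derivation:
After op 1 (RCL M1): stack=[0] mem=[0,0,0,0]
After op 2 (dup): stack=[0,0] mem=[0,0,0,0]
After op 3 (swap): stack=[0,0] mem=[0,0,0,0]
After op 4 (STO M3): stack=[0] mem=[0,0,0,0]
After op 5 (STO M0): stack=[empty] mem=[0,0,0,0]
After op 6 (push 6): stack=[6] mem=[0,0,0,0]
After op 7 (push 3): stack=[6,3] mem=[0,0,0,0]
After op 8 (-): stack=[3] mem=[0,0,0,0]
After op 9 (dup): stack=[3,3] mem=[0,0,0,0]
After op 10 (-): stack=[0] mem=[0,0,0,0]
After op 11 (pop): stack=[empty] mem=[0,0,0,0]
After op 12 (push 7): stack=[7] mem=[0,0,0,0]
After op 13 (RCL M3): stack=[7,0] mem=[0,0,0,0]
After op 14 (dup): stack=[7,0,0] mem=[0,0,0,0]
After op 15 (pop): stack=[7,0] mem=[0,0,0,0]
After op 16 (/): stack=[0] mem=[0,0,0,0]
After op 17 (push 12): stack=[0,12] mem=[0,0,0,0]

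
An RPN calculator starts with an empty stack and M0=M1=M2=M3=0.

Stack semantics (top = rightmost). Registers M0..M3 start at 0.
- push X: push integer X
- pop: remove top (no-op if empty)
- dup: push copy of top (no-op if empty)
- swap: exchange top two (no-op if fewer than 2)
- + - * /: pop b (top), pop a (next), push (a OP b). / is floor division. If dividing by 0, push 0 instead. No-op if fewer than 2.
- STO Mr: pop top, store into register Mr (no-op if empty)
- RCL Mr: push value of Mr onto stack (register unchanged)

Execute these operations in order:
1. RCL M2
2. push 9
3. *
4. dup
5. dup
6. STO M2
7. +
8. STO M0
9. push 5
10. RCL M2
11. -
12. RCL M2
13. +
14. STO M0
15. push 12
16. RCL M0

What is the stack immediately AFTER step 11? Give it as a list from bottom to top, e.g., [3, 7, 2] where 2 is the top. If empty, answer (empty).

After op 1 (RCL M2): stack=[0] mem=[0,0,0,0]
After op 2 (push 9): stack=[0,9] mem=[0,0,0,0]
After op 3 (*): stack=[0] mem=[0,0,0,0]
After op 4 (dup): stack=[0,0] mem=[0,0,0,0]
After op 5 (dup): stack=[0,0,0] mem=[0,0,0,0]
After op 6 (STO M2): stack=[0,0] mem=[0,0,0,0]
After op 7 (+): stack=[0] mem=[0,0,0,0]
After op 8 (STO M0): stack=[empty] mem=[0,0,0,0]
After op 9 (push 5): stack=[5] mem=[0,0,0,0]
After op 10 (RCL M2): stack=[5,0] mem=[0,0,0,0]
After op 11 (-): stack=[5] mem=[0,0,0,0]

[5]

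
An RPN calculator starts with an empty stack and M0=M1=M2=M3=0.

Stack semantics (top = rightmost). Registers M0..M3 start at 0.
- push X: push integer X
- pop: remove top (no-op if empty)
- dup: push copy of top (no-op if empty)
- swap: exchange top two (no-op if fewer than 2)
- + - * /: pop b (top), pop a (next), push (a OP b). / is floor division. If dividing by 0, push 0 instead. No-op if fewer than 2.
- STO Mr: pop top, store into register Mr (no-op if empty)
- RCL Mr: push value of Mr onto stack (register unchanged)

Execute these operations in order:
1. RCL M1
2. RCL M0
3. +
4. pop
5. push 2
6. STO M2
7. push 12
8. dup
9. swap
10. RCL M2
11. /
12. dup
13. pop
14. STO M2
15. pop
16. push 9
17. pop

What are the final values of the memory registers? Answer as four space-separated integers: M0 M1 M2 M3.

Answer: 0 0 6 0

Derivation:
After op 1 (RCL M1): stack=[0] mem=[0,0,0,0]
After op 2 (RCL M0): stack=[0,0] mem=[0,0,0,0]
After op 3 (+): stack=[0] mem=[0,0,0,0]
After op 4 (pop): stack=[empty] mem=[0,0,0,0]
After op 5 (push 2): stack=[2] mem=[0,0,0,0]
After op 6 (STO M2): stack=[empty] mem=[0,0,2,0]
After op 7 (push 12): stack=[12] mem=[0,0,2,0]
After op 8 (dup): stack=[12,12] mem=[0,0,2,0]
After op 9 (swap): stack=[12,12] mem=[0,0,2,0]
After op 10 (RCL M2): stack=[12,12,2] mem=[0,0,2,0]
After op 11 (/): stack=[12,6] mem=[0,0,2,0]
After op 12 (dup): stack=[12,6,6] mem=[0,0,2,0]
After op 13 (pop): stack=[12,6] mem=[0,0,2,0]
After op 14 (STO M2): stack=[12] mem=[0,0,6,0]
After op 15 (pop): stack=[empty] mem=[0,0,6,0]
After op 16 (push 9): stack=[9] mem=[0,0,6,0]
After op 17 (pop): stack=[empty] mem=[0,0,6,0]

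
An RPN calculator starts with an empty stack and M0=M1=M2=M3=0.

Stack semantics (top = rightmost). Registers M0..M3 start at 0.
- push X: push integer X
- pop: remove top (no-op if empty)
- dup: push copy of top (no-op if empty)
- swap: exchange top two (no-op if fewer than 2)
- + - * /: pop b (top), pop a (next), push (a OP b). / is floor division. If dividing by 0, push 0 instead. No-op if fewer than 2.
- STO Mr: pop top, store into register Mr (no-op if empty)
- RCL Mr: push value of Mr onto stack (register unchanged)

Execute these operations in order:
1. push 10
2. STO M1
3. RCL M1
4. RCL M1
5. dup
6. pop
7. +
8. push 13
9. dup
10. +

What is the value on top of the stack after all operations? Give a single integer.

After op 1 (push 10): stack=[10] mem=[0,0,0,0]
After op 2 (STO M1): stack=[empty] mem=[0,10,0,0]
After op 3 (RCL M1): stack=[10] mem=[0,10,0,0]
After op 4 (RCL M1): stack=[10,10] mem=[0,10,0,0]
After op 5 (dup): stack=[10,10,10] mem=[0,10,0,0]
After op 6 (pop): stack=[10,10] mem=[0,10,0,0]
After op 7 (+): stack=[20] mem=[0,10,0,0]
After op 8 (push 13): stack=[20,13] mem=[0,10,0,0]
After op 9 (dup): stack=[20,13,13] mem=[0,10,0,0]
After op 10 (+): stack=[20,26] mem=[0,10,0,0]

Answer: 26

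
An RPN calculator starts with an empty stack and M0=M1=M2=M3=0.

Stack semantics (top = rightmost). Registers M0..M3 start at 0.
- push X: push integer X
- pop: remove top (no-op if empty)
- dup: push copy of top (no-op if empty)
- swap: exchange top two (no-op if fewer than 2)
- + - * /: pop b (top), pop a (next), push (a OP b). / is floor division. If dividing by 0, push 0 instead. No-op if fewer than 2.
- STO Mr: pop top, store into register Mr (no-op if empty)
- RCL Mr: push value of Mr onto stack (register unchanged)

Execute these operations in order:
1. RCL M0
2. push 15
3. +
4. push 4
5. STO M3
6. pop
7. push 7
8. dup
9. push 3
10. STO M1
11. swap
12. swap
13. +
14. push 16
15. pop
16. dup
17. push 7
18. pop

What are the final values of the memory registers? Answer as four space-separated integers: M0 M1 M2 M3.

Answer: 0 3 0 4

Derivation:
After op 1 (RCL M0): stack=[0] mem=[0,0,0,0]
After op 2 (push 15): stack=[0,15] mem=[0,0,0,0]
After op 3 (+): stack=[15] mem=[0,0,0,0]
After op 4 (push 4): stack=[15,4] mem=[0,0,0,0]
After op 5 (STO M3): stack=[15] mem=[0,0,0,4]
After op 6 (pop): stack=[empty] mem=[0,0,0,4]
After op 7 (push 7): stack=[7] mem=[0,0,0,4]
After op 8 (dup): stack=[7,7] mem=[0,0,0,4]
After op 9 (push 3): stack=[7,7,3] mem=[0,0,0,4]
After op 10 (STO M1): stack=[7,7] mem=[0,3,0,4]
After op 11 (swap): stack=[7,7] mem=[0,3,0,4]
After op 12 (swap): stack=[7,7] mem=[0,3,0,4]
After op 13 (+): stack=[14] mem=[0,3,0,4]
After op 14 (push 16): stack=[14,16] mem=[0,3,0,4]
After op 15 (pop): stack=[14] mem=[0,3,0,4]
After op 16 (dup): stack=[14,14] mem=[0,3,0,4]
After op 17 (push 7): stack=[14,14,7] mem=[0,3,0,4]
After op 18 (pop): stack=[14,14] mem=[0,3,0,4]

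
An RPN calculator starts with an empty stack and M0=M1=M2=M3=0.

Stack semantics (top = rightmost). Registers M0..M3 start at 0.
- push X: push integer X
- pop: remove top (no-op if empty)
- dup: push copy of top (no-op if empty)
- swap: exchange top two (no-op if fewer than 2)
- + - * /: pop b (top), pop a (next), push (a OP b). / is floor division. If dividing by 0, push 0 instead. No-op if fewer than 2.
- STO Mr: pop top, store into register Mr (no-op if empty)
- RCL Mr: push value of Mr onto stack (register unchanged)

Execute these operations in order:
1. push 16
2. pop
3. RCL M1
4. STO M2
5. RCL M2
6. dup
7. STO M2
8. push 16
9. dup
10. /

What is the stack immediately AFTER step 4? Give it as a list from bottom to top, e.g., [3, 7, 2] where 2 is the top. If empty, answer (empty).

After op 1 (push 16): stack=[16] mem=[0,0,0,0]
After op 2 (pop): stack=[empty] mem=[0,0,0,0]
After op 3 (RCL M1): stack=[0] mem=[0,0,0,0]
After op 4 (STO M2): stack=[empty] mem=[0,0,0,0]

(empty)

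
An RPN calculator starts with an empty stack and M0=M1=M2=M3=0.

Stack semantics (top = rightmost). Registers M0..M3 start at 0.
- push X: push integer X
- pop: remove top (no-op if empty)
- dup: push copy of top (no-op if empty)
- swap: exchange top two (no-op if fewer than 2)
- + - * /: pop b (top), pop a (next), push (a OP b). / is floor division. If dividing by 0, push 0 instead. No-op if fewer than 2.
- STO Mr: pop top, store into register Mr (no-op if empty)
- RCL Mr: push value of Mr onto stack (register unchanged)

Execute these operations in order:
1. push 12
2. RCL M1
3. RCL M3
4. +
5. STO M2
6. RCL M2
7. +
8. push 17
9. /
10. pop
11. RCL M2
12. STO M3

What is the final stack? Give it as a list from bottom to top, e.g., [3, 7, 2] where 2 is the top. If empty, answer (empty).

Answer: (empty)

Derivation:
After op 1 (push 12): stack=[12] mem=[0,0,0,0]
After op 2 (RCL M1): stack=[12,0] mem=[0,0,0,0]
After op 3 (RCL M3): stack=[12,0,0] mem=[0,0,0,0]
After op 4 (+): stack=[12,0] mem=[0,0,0,0]
After op 5 (STO M2): stack=[12] mem=[0,0,0,0]
After op 6 (RCL M2): stack=[12,0] mem=[0,0,0,0]
After op 7 (+): stack=[12] mem=[0,0,0,0]
After op 8 (push 17): stack=[12,17] mem=[0,0,0,0]
After op 9 (/): stack=[0] mem=[0,0,0,0]
After op 10 (pop): stack=[empty] mem=[0,0,0,0]
After op 11 (RCL M2): stack=[0] mem=[0,0,0,0]
After op 12 (STO M3): stack=[empty] mem=[0,0,0,0]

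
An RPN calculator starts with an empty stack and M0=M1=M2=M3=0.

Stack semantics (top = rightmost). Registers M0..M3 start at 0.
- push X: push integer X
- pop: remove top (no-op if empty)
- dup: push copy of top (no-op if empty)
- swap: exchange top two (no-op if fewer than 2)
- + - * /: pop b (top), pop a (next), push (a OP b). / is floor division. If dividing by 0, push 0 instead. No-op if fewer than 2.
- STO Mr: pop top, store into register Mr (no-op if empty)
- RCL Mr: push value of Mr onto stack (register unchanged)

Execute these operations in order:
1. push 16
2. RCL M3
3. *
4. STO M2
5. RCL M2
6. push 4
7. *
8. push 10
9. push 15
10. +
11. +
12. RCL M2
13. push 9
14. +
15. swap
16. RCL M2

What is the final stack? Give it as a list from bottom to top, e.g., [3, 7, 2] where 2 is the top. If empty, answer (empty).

After op 1 (push 16): stack=[16] mem=[0,0,0,0]
After op 2 (RCL M3): stack=[16,0] mem=[0,0,0,0]
After op 3 (*): stack=[0] mem=[0,0,0,0]
After op 4 (STO M2): stack=[empty] mem=[0,0,0,0]
After op 5 (RCL M2): stack=[0] mem=[0,0,0,0]
After op 6 (push 4): stack=[0,4] mem=[0,0,0,0]
After op 7 (*): stack=[0] mem=[0,0,0,0]
After op 8 (push 10): stack=[0,10] mem=[0,0,0,0]
After op 9 (push 15): stack=[0,10,15] mem=[0,0,0,0]
After op 10 (+): stack=[0,25] mem=[0,0,0,0]
After op 11 (+): stack=[25] mem=[0,0,0,0]
After op 12 (RCL M2): stack=[25,0] mem=[0,0,0,0]
After op 13 (push 9): stack=[25,0,9] mem=[0,0,0,0]
After op 14 (+): stack=[25,9] mem=[0,0,0,0]
After op 15 (swap): stack=[9,25] mem=[0,0,0,0]
After op 16 (RCL M2): stack=[9,25,0] mem=[0,0,0,0]

Answer: [9, 25, 0]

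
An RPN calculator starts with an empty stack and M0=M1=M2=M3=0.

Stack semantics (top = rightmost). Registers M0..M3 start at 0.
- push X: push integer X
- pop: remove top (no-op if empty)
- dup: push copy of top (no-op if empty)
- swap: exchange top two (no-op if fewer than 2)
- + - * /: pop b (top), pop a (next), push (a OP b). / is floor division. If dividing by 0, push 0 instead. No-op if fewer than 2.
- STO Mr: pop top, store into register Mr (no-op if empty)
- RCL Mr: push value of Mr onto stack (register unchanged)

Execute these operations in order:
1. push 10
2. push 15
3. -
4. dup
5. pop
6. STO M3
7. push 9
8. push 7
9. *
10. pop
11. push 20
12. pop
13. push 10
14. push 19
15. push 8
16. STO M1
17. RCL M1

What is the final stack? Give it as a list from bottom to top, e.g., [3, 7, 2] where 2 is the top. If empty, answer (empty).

Answer: [10, 19, 8]

Derivation:
After op 1 (push 10): stack=[10] mem=[0,0,0,0]
After op 2 (push 15): stack=[10,15] mem=[0,0,0,0]
After op 3 (-): stack=[-5] mem=[0,0,0,0]
After op 4 (dup): stack=[-5,-5] mem=[0,0,0,0]
After op 5 (pop): stack=[-5] mem=[0,0,0,0]
After op 6 (STO M3): stack=[empty] mem=[0,0,0,-5]
After op 7 (push 9): stack=[9] mem=[0,0,0,-5]
After op 8 (push 7): stack=[9,7] mem=[0,0,0,-5]
After op 9 (*): stack=[63] mem=[0,0,0,-5]
After op 10 (pop): stack=[empty] mem=[0,0,0,-5]
After op 11 (push 20): stack=[20] mem=[0,0,0,-5]
After op 12 (pop): stack=[empty] mem=[0,0,0,-5]
After op 13 (push 10): stack=[10] mem=[0,0,0,-5]
After op 14 (push 19): stack=[10,19] mem=[0,0,0,-5]
After op 15 (push 8): stack=[10,19,8] mem=[0,0,0,-5]
After op 16 (STO M1): stack=[10,19] mem=[0,8,0,-5]
After op 17 (RCL M1): stack=[10,19,8] mem=[0,8,0,-5]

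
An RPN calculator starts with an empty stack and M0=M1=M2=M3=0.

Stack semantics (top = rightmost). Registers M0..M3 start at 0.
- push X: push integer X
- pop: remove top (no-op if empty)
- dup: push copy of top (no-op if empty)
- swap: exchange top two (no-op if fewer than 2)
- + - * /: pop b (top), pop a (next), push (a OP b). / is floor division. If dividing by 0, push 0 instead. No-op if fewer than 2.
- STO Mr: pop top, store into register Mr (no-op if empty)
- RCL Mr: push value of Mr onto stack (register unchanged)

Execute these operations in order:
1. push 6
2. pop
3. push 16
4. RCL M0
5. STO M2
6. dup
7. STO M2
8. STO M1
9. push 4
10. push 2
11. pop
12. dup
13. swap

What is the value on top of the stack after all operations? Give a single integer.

Answer: 4

Derivation:
After op 1 (push 6): stack=[6] mem=[0,0,0,0]
After op 2 (pop): stack=[empty] mem=[0,0,0,0]
After op 3 (push 16): stack=[16] mem=[0,0,0,0]
After op 4 (RCL M0): stack=[16,0] mem=[0,0,0,0]
After op 5 (STO M2): stack=[16] mem=[0,0,0,0]
After op 6 (dup): stack=[16,16] mem=[0,0,0,0]
After op 7 (STO M2): stack=[16] mem=[0,0,16,0]
After op 8 (STO M1): stack=[empty] mem=[0,16,16,0]
After op 9 (push 4): stack=[4] mem=[0,16,16,0]
After op 10 (push 2): stack=[4,2] mem=[0,16,16,0]
After op 11 (pop): stack=[4] mem=[0,16,16,0]
After op 12 (dup): stack=[4,4] mem=[0,16,16,0]
After op 13 (swap): stack=[4,4] mem=[0,16,16,0]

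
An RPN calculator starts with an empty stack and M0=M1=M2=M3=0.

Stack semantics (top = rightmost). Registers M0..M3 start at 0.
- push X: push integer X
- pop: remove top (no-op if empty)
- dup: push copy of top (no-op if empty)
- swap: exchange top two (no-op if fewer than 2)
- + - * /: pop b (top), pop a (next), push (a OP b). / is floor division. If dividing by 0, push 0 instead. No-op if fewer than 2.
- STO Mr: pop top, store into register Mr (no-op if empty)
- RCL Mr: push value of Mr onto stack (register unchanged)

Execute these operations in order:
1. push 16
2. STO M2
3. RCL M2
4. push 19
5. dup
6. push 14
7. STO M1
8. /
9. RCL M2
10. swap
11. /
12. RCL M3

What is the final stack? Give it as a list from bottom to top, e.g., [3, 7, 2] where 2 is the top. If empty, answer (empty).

Answer: [16, 16, 0]

Derivation:
After op 1 (push 16): stack=[16] mem=[0,0,0,0]
After op 2 (STO M2): stack=[empty] mem=[0,0,16,0]
After op 3 (RCL M2): stack=[16] mem=[0,0,16,0]
After op 4 (push 19): stack=[16,19] mem=[0,0,16,0]
After op 5 (dup): stack=[16,19,19] mem=[0,0,16,0]
After op 6 (push 14): stack=[16,19,19,14] mem=[0,0,16,0]
After op 7 (STO M1): stack=[16,19,19] mem=[0,14,16,0]
After op 8 (/): stack=[16,1] mem=[0,14,16,0]
After op 9 (RCL M2): stack=[16,1,16] mem=[0,14,16,0]
After op 10 (swap): stack=[16,16,1] mem=[0,14,16,0]
After op 11 (/): stack=[16,16] mem=[0,14,16,0]
After op 12 (RCL M3): stack=[16,16,0] mem=[0,14,16,0]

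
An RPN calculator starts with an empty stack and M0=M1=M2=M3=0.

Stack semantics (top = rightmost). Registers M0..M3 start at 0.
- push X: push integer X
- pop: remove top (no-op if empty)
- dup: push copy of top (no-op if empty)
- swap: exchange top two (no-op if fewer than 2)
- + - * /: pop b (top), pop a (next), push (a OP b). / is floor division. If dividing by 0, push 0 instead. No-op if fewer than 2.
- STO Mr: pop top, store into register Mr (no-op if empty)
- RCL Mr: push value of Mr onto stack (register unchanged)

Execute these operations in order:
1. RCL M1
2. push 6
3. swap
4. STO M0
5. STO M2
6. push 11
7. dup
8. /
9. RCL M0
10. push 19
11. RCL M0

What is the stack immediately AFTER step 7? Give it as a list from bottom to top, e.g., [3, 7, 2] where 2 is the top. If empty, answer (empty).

After op 1 (RCL M1): stack=[0] mem=[0,0,0,0]
After op 2 (push 6): stack=[0,6] mem=[0,0,0,0]
After op 3 (swap): stack=[6,0] mem=[0,0,0,0]
After op 4 (STO M0): stack=[6] mem=[0,0,0,0]
After op 5 (STO M2): stack=[empty] mem=[0,0,6,0]
After op 6 (push 11): stack=[11] mem=[0,0,6,0]
After op 7 (dup): stack=[11,11] mem=[0,0,6,0]

[11, 11]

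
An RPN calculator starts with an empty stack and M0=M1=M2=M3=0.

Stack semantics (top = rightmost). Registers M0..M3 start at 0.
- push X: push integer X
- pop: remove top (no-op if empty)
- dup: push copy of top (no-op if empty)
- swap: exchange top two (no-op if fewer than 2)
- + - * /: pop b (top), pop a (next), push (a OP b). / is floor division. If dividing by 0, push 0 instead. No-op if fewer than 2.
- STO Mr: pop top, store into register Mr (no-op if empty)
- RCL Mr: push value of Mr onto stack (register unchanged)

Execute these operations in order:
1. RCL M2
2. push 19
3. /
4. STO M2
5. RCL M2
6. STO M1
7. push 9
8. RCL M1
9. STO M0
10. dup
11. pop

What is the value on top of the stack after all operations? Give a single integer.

After op 1 (RCL M2): stack=[0] mem=[0,0,0,0]
After op 2 (push 19): stack=[0,19] mem=[0,0,0,0]
After op 3 (/): stack=[0] mem=[0,0,0,0]
After op 4 (STO M2): stack=[empty] mem=[0,0,0,0]
After op 5 (RCL M2): stack=[0] mem=[0,0,0,0]
After op 6 (STO M1): stack=[empty] mem=[0,0,0,0]
After op 7 (push 9): stack=[9] mem=[0,0,0,0]
After op 8 (RCL M1): stack=[9,0] mem=[0,0,0,0]
After op 9 (STO M0): stack=[9] mem=[0,0,0,0]
After op 10 (dup): stack=[9,9] mem=[0,0,0,0]
After op 11 (pop): stack=[9] mem=[0,0,0,0]

Answer: 9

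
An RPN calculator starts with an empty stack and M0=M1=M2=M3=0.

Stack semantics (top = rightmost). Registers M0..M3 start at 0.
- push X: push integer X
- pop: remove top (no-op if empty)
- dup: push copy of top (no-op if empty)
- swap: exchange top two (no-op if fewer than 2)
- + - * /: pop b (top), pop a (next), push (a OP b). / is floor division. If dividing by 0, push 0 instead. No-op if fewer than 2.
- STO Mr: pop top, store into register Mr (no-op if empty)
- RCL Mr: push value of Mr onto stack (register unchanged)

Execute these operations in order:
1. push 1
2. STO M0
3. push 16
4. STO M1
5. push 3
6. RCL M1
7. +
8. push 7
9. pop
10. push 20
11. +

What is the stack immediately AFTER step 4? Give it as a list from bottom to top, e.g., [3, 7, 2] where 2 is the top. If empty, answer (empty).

After op 1 (push 1): stack=[1] mem=[0,0,0,0]
After op 2 (STO M0): stack=[empty] mem=[1,0,0,0]
After op 3 (push 16): stack=[16] mem=[1,0,0,0]
After op 4 (STO M1): stack=[empty] mem=[1,16,0,0]

(empty)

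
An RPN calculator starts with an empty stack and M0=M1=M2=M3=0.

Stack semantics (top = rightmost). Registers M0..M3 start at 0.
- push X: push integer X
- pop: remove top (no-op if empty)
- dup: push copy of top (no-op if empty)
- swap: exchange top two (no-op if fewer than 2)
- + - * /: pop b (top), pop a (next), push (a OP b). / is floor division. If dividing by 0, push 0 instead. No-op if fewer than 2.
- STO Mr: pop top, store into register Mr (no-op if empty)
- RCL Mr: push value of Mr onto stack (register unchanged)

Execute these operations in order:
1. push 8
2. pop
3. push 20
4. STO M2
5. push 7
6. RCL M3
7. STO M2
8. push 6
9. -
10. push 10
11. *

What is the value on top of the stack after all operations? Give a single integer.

Answer: 10

Derivation:
After op 1 (push 8): stack=[8] mem=[0,0,0,0]
After op 2 (pop): stack=[empty] mem=[0,0,0,0]
After op 3 (push 20): stack=[20] mem=[0,0,0,0]
After op 4 (STO M2): stack=[empty] mem=[0,0,20,0]
After op 5 (push 7): stack=[7] mem=[0,0,20,0]
After op 6 (RCL M3): stack=[7,0] mem=[0,0,20,0]
After op 7 (STO M2): stack=[7] mem=[0,0,0,0]
After op 8 (push 6): stack=[7,6] mem=[0,0,0,0]
After op 9 (-): stack=[1] mem=[0,0,0,0]
After op 10 (push 10): stack=[1,10] mem=[0,0,0,0]
After op 11 (*): stack=[10] mem=[0,0,0,0]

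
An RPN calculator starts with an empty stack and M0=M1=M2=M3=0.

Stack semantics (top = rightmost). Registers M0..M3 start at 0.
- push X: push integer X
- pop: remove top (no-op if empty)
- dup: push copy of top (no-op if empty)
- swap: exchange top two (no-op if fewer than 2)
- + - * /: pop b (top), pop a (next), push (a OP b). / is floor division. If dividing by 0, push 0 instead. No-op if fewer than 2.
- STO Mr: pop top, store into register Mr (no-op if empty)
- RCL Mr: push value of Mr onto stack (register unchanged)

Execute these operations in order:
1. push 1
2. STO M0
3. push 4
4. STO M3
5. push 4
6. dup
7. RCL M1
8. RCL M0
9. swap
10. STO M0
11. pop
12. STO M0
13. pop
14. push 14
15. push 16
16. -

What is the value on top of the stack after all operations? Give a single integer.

After op 1 (push 1): stack=[1] mem=[0,0,0,0]
After op 2 (STO M0): stack=[empty] mem=[1,0,0,0]
After op 3 (push 4): stack=[4] mem=[1,0,0,0]
After op 4 (STO M3): stack=[empty] mem=[1,0,0,4]
After op 5 (push 4): stack=[4] mem=[1,0,0,4]
After op 6 (dup): stack=[4,4] mem=[1,0,0,4]
After op 7 (RCL M1): stack=[4,4,0] mem=[1,0,0,4]
After op 8 (RCL M0): stack=[4,4,0,1] mem=[1,0,0,4]
After op 9 (swap): stack=[4,4,1,0] mem=[1,0,0,4]
After op 10 (STO M0): stack=[4,4,1] mem=[0,0,0,4]
After op 11 (pop): stack=[4,4] mem=[0,0,0,4]
After op 12 (STO M0): stack=[4] mem=[4,0,0,4]
After op 13 (pop): stack=[empty] mem=[4,0,0,4]
After op 14 (push 14): stack=[14] mem=[4,0,0,4]
After op 15 (push 16): stack=[14,16] mem=[4,0,0,4]
After op 16 (-): stack=[-2] mem=[4,0,0,4]

Answer: -2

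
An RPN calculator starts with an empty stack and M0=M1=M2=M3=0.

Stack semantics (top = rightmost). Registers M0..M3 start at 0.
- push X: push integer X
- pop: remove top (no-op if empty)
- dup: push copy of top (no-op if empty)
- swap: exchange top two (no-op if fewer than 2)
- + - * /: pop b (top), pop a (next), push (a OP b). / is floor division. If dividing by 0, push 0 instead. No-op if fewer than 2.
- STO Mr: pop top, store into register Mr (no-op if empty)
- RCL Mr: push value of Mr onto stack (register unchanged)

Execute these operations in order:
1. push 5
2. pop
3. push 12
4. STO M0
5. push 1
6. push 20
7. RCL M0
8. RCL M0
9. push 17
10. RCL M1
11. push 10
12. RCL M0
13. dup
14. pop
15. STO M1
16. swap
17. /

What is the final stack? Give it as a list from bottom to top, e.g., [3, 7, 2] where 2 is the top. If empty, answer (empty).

After op 1 (push 5): stack=[5] mem=[0,0,0,0]
After op 2 (pop): stack=[empty] mem=[0,0,0,0]
After op 3 (push 12): stack=[12] mem=[0,0,0,0]
After op 4 (STO M0): stack=[empty] mem=[12,0,0,0]
After op 5 (push 1): stack=[1] mem=[12,0,0,0]
After op 6 (push 20): stack=[1,20] mem=[12,0,0,0]
After op 7 (RCL M0): stack=[1,20,12] mem=[12,0,0,0]
After op 8 (RCL M0): stack=[1,20,12,12] mem=[12,0,0,0]
After op 9 (push 17): stack=[1,20,12,12,17] mem=[12,0,0,0]
After op 10 (RCL M1): stack=[1,20,12,12,17,0] mem=[12,0,0,0]
After op 11 (push 10): stack=[1,20,12,12,17,0,10] mem=[12,0,0,0]
After op 12 (RCL M0): stack=[1,20,12,12,17,0,10,12] mem=[12,0,0,0]
After op 13 (dup): stack=[1,20,12,12,17,0,10,12,12] mem=[12,0,0,0]
After op 14 (pop): stack=[1,20,12,12,17,0,10,12] mem=[12,0,0,0]
After op 15 (STO M1): stack=[1,20,12,12,17,0,10] mem=[12,12,0,0]
After op 16 (swap): stack=[1,20,12,12,17,10,0] mem=[12,12,0,0]
After op 17 (/): stack=[1,20,12,12,17,0] mem=[12,12,0,0]

Answer: [1, 20, 12, 12, 17, 0]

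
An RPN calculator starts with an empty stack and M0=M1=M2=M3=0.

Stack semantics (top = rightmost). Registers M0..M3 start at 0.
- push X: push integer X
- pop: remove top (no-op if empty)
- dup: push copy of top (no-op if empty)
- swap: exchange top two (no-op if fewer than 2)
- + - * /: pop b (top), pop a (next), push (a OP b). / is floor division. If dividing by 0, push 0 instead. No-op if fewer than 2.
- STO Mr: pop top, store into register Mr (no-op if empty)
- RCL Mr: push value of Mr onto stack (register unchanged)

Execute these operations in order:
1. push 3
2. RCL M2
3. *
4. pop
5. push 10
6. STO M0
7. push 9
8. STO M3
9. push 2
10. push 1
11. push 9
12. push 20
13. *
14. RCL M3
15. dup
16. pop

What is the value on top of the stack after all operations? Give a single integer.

Answer: 9

Derivation:
After op 1 (push 3): stack=[3] mem=[0,0,0,0]
After op 2 (RCL M2): stack=[3,0] mem=[0,0,0,0]
After op 3 (*): stack=[0] mem=[0,0,0,0]
After op 4 (pop): stack=[empty] mem=[0,0,0,0]
After op 5 (push 10): stack=[10] mem=[0,0,0,0]
After op 6 (STO M0): stack=[empty] mem=[10,0,0,0]
After op 7 (push 9): stack=[9] mem=[10,0,0,0]
After op 8 (STO M3): stack=[empty] mem=[10,0,0,9]
After op 9 (push 2): stack=[2] mem=[10,0,0,9]
After op 10 (push 1): stack=[2,1] mem=[10,0,0,9]
After op 11 (push 9): stack=[2,1,9] mem=[10,0,0,9]
After op 12 (push 20): stack=[2,1,9,20] mem=[10,0,0,9]
After op 13 (*): stack=[2,1,180] mem=[10,0,0,9]
After op 14 (RCL M3): stack=[2,1,180,9] mem=[10,0,0,9]
After op 15 (dup): stack=[2,1,180,9,9] mem=[10,0,0,9]
After op 16 (pop): stack=[2,1,180,9] mem=[10,0,0,9]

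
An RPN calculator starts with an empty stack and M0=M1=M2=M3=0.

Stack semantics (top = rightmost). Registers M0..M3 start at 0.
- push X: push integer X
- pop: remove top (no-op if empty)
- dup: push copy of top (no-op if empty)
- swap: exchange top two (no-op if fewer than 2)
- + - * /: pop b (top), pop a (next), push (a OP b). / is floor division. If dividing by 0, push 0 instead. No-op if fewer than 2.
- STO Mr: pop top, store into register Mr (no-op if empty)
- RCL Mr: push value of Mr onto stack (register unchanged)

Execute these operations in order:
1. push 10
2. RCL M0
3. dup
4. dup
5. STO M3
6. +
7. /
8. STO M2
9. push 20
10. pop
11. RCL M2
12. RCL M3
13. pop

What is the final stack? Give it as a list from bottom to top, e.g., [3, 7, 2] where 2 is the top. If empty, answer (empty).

After op 1 (push 10): stack=[10] mem=[0,0,0,0]
After op 2 (RCL M0): stack=[10,0] mem=[0,0,0,0]
After op 3 (dup): stack=[10,0,0] mem=[0,0,0,0]
After op 4 (dup): stack=[10,0,0,0] mem=[0,0,0,0]
After op 5 (STO M3): stack=[10,0,0] mem=[0,0,0,0]
After op 6 (+): stack=[10,0] mem=[0,0,0,0]
After op 7 (/): stack=[0] mem=[0,0,0,0]
After op 8 (STO M2): stack=[empty] mem=[0,0,0,0]
After op 9 (push 20): stack=[20] mem=[0,0,0,0]
After op 10 (pop): stack=[empty] mem=[0,0,0,0]
After op 11 (RCL M2): stack=[0] mem=[0,0,0,0]
After op 12 (RCL M3): stack=[0,0] mem=[0,0,0,0]
After op 13 (pop): stack=[0] mem=[0,0,0,0]

Answer: [0]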